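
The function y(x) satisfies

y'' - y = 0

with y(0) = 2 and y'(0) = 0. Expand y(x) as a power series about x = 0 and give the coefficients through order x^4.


Ansatz: y(x) = sum_{n>=0} a_n x^n, so y'(x) = sum_{n>=1} n a_n x^(n-1) and y''(x) = sum_{n>=2} n(n-1) a_n x^(n-2).
Substitute into P(x) y'' + Q(x) y' + R(x) y = 0 with P(x) = 1, Q(x) = 0, R(x) = -1, and match powers of x.
Initial conditions: a_0 = 2, a_1 = 0.
Setting the coefficient of each power of x to zero and solving order by order (substituting the coefficients already found):
  x^0: 2 a_2 - a_0 = 0  ->  2 a_2 = a_0 = 2  ->  a_2 = 1
  x^1: 6 a_3 - a_1 = 0  ->  6 a_3 = a_1 = 0  ->  a_3 = 0
  x^2: 12 a_4 - a_2 = 0  ->  12 a_4 = a_2 = 1  ->  a_4 = 1/12
Truncated series: y(x) = 2 + x^2 + (1/12) x^4 + O(x^5).

a_0 = 2; a_1 = 0; a_2 = 1; a_3 = 0; a_4 = 1/12


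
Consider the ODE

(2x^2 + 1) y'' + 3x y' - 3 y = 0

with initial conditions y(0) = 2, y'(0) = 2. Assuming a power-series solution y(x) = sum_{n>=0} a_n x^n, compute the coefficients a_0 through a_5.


Ansatz: y(x) = sum_{n>=0} a_n x^n, so y'(x) = sum_{n>=1} n a_n x^(n-1) and y''(x) = sum_{n>=2} n(n-1) a_n x^(n-2).
Substitute into P(x) y'' + Q(x) y' + R(x) y = 0 with P(x) = 2x^2 + 1, Q(x) = 3x, R(x) = -3, and match powers of x.
Initial conditions: a_0 = 2, a_1 = 2.
Setting the coefficient of each power of x to zero and solving order by order (substituting the coefficients already found):
  x^0: 2 a_2 - 3 a_0 = 0  ->  2 a_2 = 3 a_0 = 6  ->  a_2 = 3
  x^1: 6 a_3 = 0  ->  a_3 = 0
  x^2: 12 a_4 + 7 a_2 = 0  ->  12 a_4 = -7 a_2 = -21  ->  a_4 = -7/4
  x^3: 20 a_5 + 18 a_3 = 0  ->  20 a_5 = -18 a_3 = 0  ->  a_5 = 0
Truncated series: y(x) = 2 + 2 x + 3 x^2 - (7/4) x^4 + O(x^6).

a_0 = 2; a_1 = 2; a_2 = 3; a_3 = 0; a_4 = -7/4; a_5 = 0


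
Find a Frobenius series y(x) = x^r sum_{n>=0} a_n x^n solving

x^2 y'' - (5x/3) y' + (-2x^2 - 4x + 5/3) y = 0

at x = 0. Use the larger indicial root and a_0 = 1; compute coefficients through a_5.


Write in Frobenius form y'' + (p(x)/x) y' + (q(x)/x^2) y = 0:
  p(x) = -5/3,  q(x) = -2x^2 - 4x + 5/3.
Indicial equation: r(r-1) + (-5/3) r + (5/3) = 0 -> roots r_1 = 5/3, r_2 = 1.
Take r = r_1 = 5/3. Let y(x) = x^r sum_{n>=0} a_n x^n with a_0 = 1.
Substitute y = x^r sum a_n x^n and match x^{r+n}. The recurrence is
  D(n) a_n - 4 a_{n-1} - 2 a_{n-2} = 0,  where D(n) = (r+n)(r+n-1) + (-5/3)(r+n) + (5/3).
  a_n = [4 a_{n-1} + 2 a_{n-2}] / D(n).
Since the indicial polynomial factors as (r - r_1)(r - r_2), D(n) = (r_1 + n - r_1)(r_1 + n - r_2) = n(n + 2/3).
Evaluating step by step (a_0 = 1):
  n = 1: D(1) = 1(1 + 2/3) = 5/3; numerator = 4(1) = 4; a_1 = (4)/(5/3) = 12/5
  n = 2: D(2) = 2(2 + 2/3) = 16/3; numerator = 4(12/5) + 2(1) = 58/5; a_2 = (58/5)/(16/3) = 87/40
  n = 3: D(3) = 3(3 + 2/3) = 11; numerator = 4(87/40) + 2(12/5) = 27/2; a_3 = (27/2)/(11) = 27/22
  n = 4: D(4) = 4(4 + 2/3) = 56/3; numerator = 4(27/22) + 2(87/40) = 2037/220; a_4 = (2037/220)/(56/3) = 873/1760
  n = 5: D(5) = 5(5 + 2/3) = 85/3; numerator = 4(873/1760) + 2(27/22) = 1953/440; a_5 = (1953/440)/(85/3) = 5859/37400

r = 5/3; a_0 = 1; a_1 = 12/5; a_2 = 87/40; a_3 = 27/22; a_4 = 873/1760; a_5 = 5859/37400


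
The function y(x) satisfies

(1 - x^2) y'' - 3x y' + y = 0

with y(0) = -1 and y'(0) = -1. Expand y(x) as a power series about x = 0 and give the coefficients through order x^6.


Ansatz: y(x) = sum_{n>=0} a_n x^n, so y'(x) = sum_{n>=1} n a_n x^(n-1) and y''(x) = sum_{n>=2} n(n-1) a_n x^(n-2).
Substitute into P(x) y'' + Q(x) y' + R(x) y = 0 with P(x) = 1 - x^2, Q(x) = -3x, R(x) = 1, and match powers of x.
Initial conditions: a_0 = -1, a_1 = -1.
Setting the coefficient of each power of x to zero and solving order by order (substituting the coefficients already found):
  x^0: 2 a_2 + a_0 = 0  ->  2 a_2 = -a_0 = 1  ->  a_2 = 1/2
  x^1: 6 a_3 - 2 a_1 = 0  ->  6 a_3 = 2 a_1 = -2  ->  a_3 = -1/3
  x^2: 12 a_4 - 7 a_2 = 0  ->  12 a_4 = 7 a_2 = 7/2  ->  a_4 = 7/24
  x^3: 20 a_5 - 14 a_3 = 0  ->  20 a_5 = 14 a_3 = -14/3  ->  a_5 = -7/30
  x^4: 30 a_6 - 23 a_4 = 0  ->  30 a_6 = 23 a_4 = 161/24  ->  a_6 = 161/720
Truncated series: y(x) = -1 - x + (1/2) x^2 - (1/3) x^3 + (7/24) x^4 - (7/30) x^5 + (161/720) x^6 + O(x^7).

a_0 = -1; a_1 = -1; a_2 = 1/2; a_3 = -1/3; a_4 = 7/24; a_5 = -7/30; a_6 = 161/720


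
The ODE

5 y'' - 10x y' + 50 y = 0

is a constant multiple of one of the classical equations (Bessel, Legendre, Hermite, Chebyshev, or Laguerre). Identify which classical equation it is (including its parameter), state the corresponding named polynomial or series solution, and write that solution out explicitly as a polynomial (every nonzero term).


All three coefficients share the factor 5; dividing through by 5 gives  y'' - 2x y' + 10 y = 0.
This matches the Hermite equation y'' - 2x y' + 2n y = 0 with 2n = 10, so n = 5; the polynomial solution is H_5(x).
With y = sum_k a_k x^k, matching x^k gives (k+2)(k+1) a_{k+2} = 2(k - n) a_k = 2(k - 5) a_k. The right side vanishes at k = 5, so the series with the parity of 5 terminates at degree 5.
Standard normalization: leading coefficient of H_n is 2^n, so a_5 = 2^5 = 32. Work downward with a_k = (k+1)(k+2) a_{k+2} / (2(k - n)):
  a_3 = (4)(5)(32) / (2(3 - 5)) = 640/(-4) = -160
  a_1 = (2)(3)(-160) / (2(1 - 5)) = -960/(-8) = 120
Hence H_5(x) = 32 x^5 - 160 x^3 + 120 x.

H_5(x); series = 32 x^5 - 160 x^3 + 120 x


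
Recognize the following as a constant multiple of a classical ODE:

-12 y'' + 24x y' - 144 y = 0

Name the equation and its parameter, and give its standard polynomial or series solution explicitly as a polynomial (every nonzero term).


All three coefficients share the factor -12; dividing through by -12 gives  y'' - 2x y' + 12 y = 0.
This matches the Hermite equation y'' - 2x y' + 2n y = 0 with 2n = 12, so n = 6; the polynomial solution is H_6(x).
With y = sum_k a_k x^k, matching x^k gives (k+2)(k+1) a_{k+2} = 2(k - n) a_k = 2(k - 6) a_k. The right side vanishes at k = 6, so the series with the parity of 6 terminates at degree 6.
Standard normalization: leading coefficient of H_n is 2^n, so a_6 = 2^6 = 64. Work downward with a_k = (k+1)(k+2) a_{k+2} / (2(k - n)):
  a_4 = (5)(6)(64) / (2(4 - 6)) = 1920/(-4) = -480
  a_2 = (3)(4)(-480) / (2(2 - 6)) = -5760/(-8) = 720
  a_0 = (1)(2)(720) / (2(0 - 6)) = 1440/(-12) = -120
Hence H_6(x) = 64 x^6 - 480 x^4 + 720 x^2 - 120.

H_6(x); series = 64 x^6 - 480 x^4 + 720 x^2 - 120


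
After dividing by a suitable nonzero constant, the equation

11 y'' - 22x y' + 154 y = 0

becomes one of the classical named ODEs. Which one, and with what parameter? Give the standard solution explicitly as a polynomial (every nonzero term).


All three coefficients share the factor 11; dividing through by 11 gives  y'' - 2x y' + 14 y = 0.
This matches the Hermite equation y'' - 2x y' + 2n y = 0 with 2n = 14, so n = 7; the polynomial solution is H_7(x).
With y = sum_k a_k x^k, matching x^k gives (k+2)(k+1) a_{k+2} = 2(k - n) a_k = 2(k - 7) a_k. The right side vanishes at k = 7, so the series with the parity of 7 terminates at degree 7.
Standard normalization: leading coefficient of H_n is 2^n, so a_7 = 2^7 = 128. Work downward with a_k = (k+1)(k+2) a_{k+2} / (2(k - n)):
  a_5 = (6)(7)(128) / (2(5 - 7)) = 5376/(-4) = -1344
  a_3 = (4)(5)(-1344) / (2(3 - 7)) = -26880/(-8) = 3360
  a_1 = (2)(3)(3360) / (2(1 - 7)) = 20160/(-12) = -1680
Hence H_7(x) = 128 x^7 - 1344 x^5 + 3360 x^3 - 1680 x.

H_7(x); series = 128 x^7 - 1344 x^5 + 3360 x^3 - 1680 x


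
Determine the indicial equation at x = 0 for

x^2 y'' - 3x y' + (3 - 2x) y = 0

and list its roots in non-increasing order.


Divide by x^2 to reach normal form y'' + P_1(x) y' + P_2(x) y = 0 with P_1(x) = -3/x and P_2(x) = -2/x + 3/x^2.
x = 0 is a singular point because the y'-coefficient -3/x has a pole at x = 0 and the y-coefficient -2/x + 3/x^2 has a pole at x = 0.
It is a regular singular point because x P_1(x) = p(x) = -3 and x^2 P_2(x) = q(x) = 3 - 2x are polynomials, hence analytic at x = 0.
p(0) = -3,  q(0) = 3.
Indicial equation: r(r-1) + p(0) r + q(0) = 0, i.e. r^2 + (p(0) - 1) r + q(0) = 0, i.e. r^2 - 4 r + 3 = 0.
Discriminant: (-4)^2 - 4(3) = 4, so r = (4 ± 2)/2.
Solving: r_1 = 3, r_2 = 1.

indicial: r^2 - 4 r + 3 = 0; roots r_1 = 3, r_2 = 1


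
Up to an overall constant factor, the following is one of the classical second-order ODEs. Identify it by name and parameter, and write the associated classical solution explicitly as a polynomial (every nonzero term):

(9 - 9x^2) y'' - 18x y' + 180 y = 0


All three coefficients share the factor 9; dividing through by 9 gives  (1 - x^2) y'' - 2x y' + 20 y = 0.
This matches the Legendre equation (1 - x^2) y'' - 2x y' + n(n+1) y = 0 (note the -2x y' term) with n(n+1) = 20, so n = 4; the polynomial solution is P_4(x).
With y = sum_k a_k x^k, matching x^k gives (k+2)(k+1) a_{k+2} = [k(k+1) - n(n+1)] a_k = (k - 4)(k + 5) a_k. The right side vanishes at k = 4, so the series with the parity of 4 terminates at degree 4.
Standard normalization (P_n(1) = 1): leading coefficient (2n)!/(2^n (n!)^2) = 40320/(16*576) = 35/8, so a_4 = 35/8. Work downward with a_k = (k+1)(k+2) a_{k+2} / ((k - 4)(k + 5)):
  a_2 = (3)(4)(35/8) / ((2 - 4)(2 + 5)) = (105/2)/(-14) = -15/4
  a_0 = (1)(2)(-15/4) / ((0 - 4)(0 + 5)) = (-15/2)/(-20) = 3/8
Hence P_4(x) = 35 x^4/8 - 15 x^2/4 + 3/8.

P_4(x); series = 35 x^4/8 - 15 x^2/4 + 3/8


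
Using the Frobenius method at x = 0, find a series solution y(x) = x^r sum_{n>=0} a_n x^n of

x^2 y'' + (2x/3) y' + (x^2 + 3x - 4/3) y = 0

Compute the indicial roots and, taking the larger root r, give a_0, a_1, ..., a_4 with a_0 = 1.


Write in Frobenius form y'' + (p(x)/x) y' + (q(x)/x^2) y = 0:
  p(x) = 2/3,  q(x) = x^2 + 3x - 4/3.
Indicial equation: r(r-1) + (2/3) r + (-4/3) = 0 -> roots r_1 = 4/3, r_2 = -1.
Take r = r_1 = 4/3. Let y(x) = x^r sum_{n>=0} a_n x^n with a_0 = 1.
Substitute y = x^r sum a_n x^n and match x^{r+n}. The recurrence is
  D(n) a_n + 3 a_{n-1} + 1 a_{n-2} = 0,  where D(n) = (r+n)(r+n-1) + (2/3)(r+n) + (-4/3).
  a_n = [-3 a_{n-1} - 1 a_{n-2}] / D(n).
Since the indicial polynomial factors as (r - r_1)(r - r_2), D(n) = (r_1 + n - r_1)(r_1 + n - r_2) = n(n + 7/3).
Evaluating step by step (a_0 = 1):
  n = 1: D(1) = 1(1 + 7/3) = 10/3; numerator = -3(1) = -3; a_1 = (-3)/(10/3) = -9/10
  n = 2: D(2) = 2(2 + 7/3) = 26/3; numerator = -3(-9/10) - 1(1) = 17/10; a_2 = (17/10)/(26/3) = 51/260
  n = 3: D(3) = 3(3 + 7/3) = 16; numerator = -3(51/260) - 1(-9/10) = 81/260; a_3 = (81/260)/(16) = 81/4160
  n = 4: D(4) = 4(4 + 7/3) = 76/3; numerator = -3(81/4160) - 1(51/260) = -1059/4160; a_4 = (-1059/4160)/(76/3) = -3177/316160

r = 4/3; a_0 = 1; a_1 = -9/10; a_2 = 51/260; a_3 = 81/4160; a_4 = -3177/316160


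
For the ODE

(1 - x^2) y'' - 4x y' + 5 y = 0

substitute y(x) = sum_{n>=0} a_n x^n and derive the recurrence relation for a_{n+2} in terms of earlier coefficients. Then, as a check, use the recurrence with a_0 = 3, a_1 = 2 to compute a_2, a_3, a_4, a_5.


Substitute y = sum_n a_n x^n.
(1 - 1 x^2) y'' contributes (n+2)(n+1) a_{n+2} - n(n-1) a_n at x^n.
-4 x y'(x) contributes -4 n a_n at x^n.
5 y(x) contributes 5 a_n at x^n.
Matching x^n: (n+2)(n+1) a_{n+2} + (-n(n-1) - 4 n + 5) a_n = 0.
Thus a_{n+2} = (n(n-1) + 4 n - 5) / ((n+1)(n+2)) * a_n.

Check with a_0 = 3, a_1 = 2 (apply the recurrence for n = 0, 1, 2, 3): a_0 = 3, a_1 = 2, a_2 = -15/2, a_3 = -1/3, a_4 = -25/8, a_5 = -13/60.

a_(n+2) = (n(n-1) + 4 n - 5) / ((n+1)(n+2)) * a_n; check: a_0 = 3, a_1 = 2, a_2 = -15/2, a_3 = -1/3, a_4 = -25/8, a_5 = -13/60


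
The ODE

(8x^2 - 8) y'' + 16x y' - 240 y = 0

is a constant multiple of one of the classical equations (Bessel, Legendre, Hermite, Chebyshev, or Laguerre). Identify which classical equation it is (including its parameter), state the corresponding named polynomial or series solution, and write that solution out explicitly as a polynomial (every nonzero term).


All three coefficients share the factor -8; dividing through by -8 gives  (1 - x^2) y'' - 2x y' + 30 y = 0.
This matches the Legendre equation (1 - x^2) y'' - 2x y' + n(n+1) y = 0 (note the -2x y' term) with n(n+1) = 30, so n = 5; the polynomial solution is P_5(x).
With y = sum_k a_k x^k, matching x^k gives (k+2)(k+1) a_{k+2} = [k(k+1) - n(n+1)] a_k = (k - 5)(k + 6) a_k. The right side vanishes at k = 5, so the series with the parity of 5 terminates at degree 5.
Standard normalization (P_n(1) = 1): leading coefficient (2n)!/(2^n (n!)^2) = 3628800/(32*14400) = 63/8, so a_5 = 63/8. Work downward with a_k = (k+1)(k+2) a_{k+2} / ((k - 5)(k + 6)):
  a_3 = (4)(5)(63/8) / ((3 - 5)(3 + 6)) = (315/2)/(-18) = -35/4
  a_1 = (2)(3)(-35/4) / ((1 - 5)(1 + 6)) = (-105/2)/(-28) = 15/8
Hence P_5(x) = 63 x^5/8 - 35 x^3/4 + 15 x/8.

P_5(x); series = 63 x^5/8 - 35 x^3/4 + 15 x/8


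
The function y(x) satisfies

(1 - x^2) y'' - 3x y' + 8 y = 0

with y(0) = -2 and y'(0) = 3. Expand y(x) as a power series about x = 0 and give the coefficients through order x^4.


Ansatz: y(x) = sum_{n>=0} a_n x^n, so y'(x) = sum_{n>=1} n a_n x^(n-1) and y''(x) = sum_{n>=2} n(n-1) a_n x^(n-2).
Substitute into P(x) y'' + Q(x) y' + R(x) y = 0 with P(x) = 1 - x^2, Q(x) = -3x, R(x) = 8, and match powers of x.
Initial conditions: a_0 = -2, a_1 = 3.
Setting the coefficient of each power of x to zero and solving order by order (substituting the coefficients already found):
  x^0: 2 a_2 + 8 a_0 = 0  ->  2 a_2 = -8 a_0 = 16  ->  a_2 = 8
  x^1: 6 a_3 + 5 a_1 = 0  ->  6 a_3 = -5 a_1 = -15  ->  a_3 = -5/2
  x^2: 12 a_4 = 0  ->  a_4 = 0
Truncated series: y(x) = -2 + 3 x + 8 x^2 - (5/2) x^3 + O(x^5).

a_0 = -2; a_1 = 3; a_2 = 8; a_3 = -5/2; a_4 = 0


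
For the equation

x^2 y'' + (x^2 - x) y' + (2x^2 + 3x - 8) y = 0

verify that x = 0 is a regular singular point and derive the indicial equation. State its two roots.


Divide by x^2 to reach normal form y'' + P_1(x) y' + P_2(x) y = 0 with P_1(x) = 1 - 1/x and P_2(x) = 2 + 3/x - 8/x^2.
x = 0 is a singular point because the y'-coefficient 1 - 1/x has a pole at x = 0 and the y-coefficient 2 + 3/x - 8/x^2 has a pole at x = 0.
It is a regular singular point because x P_1(x) = p(x) = x - 1 and x^2 P_2(x) = q(x) = 2x^2 + 3x - 8 are polynomials, hence analytic at x = 0.
p(0) = -1,  q(0) = -8.
Indicial equation: r(r-1) + p(0) r + q(0) = 0, i.e. r^2 + (p(0) - 1) r + q(0) = 0, i.e. r^2 - 2 r - 8 = 0.
Discriminant: (-2)^2 - 4(-8) = 36, so r = (2 ± 6)/2.
Solving: r_1 = 4, r_2 = -2.

indicial: r^2 - 2 r - 8 = 0; roots r_1 = 4, r_2 = -2


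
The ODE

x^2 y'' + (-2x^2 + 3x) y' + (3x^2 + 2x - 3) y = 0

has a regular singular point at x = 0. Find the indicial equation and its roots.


Divide by x^2 to reach normal form y'' + P_1(x) y' + P_2(x) y = 0 with P_1(x) = -2 + 3/x and P_2(x) = 3 + 2/x - 3/x^2.
x = 0 is a singular point because the y'-coefficient -2 + 3/x has a pole at x = 0 and the y-coefficient 3 + 2/x - 3/x^2 has a pole at x = 0.
It is a regular singular point because x P_1(x) = p(x) = 3 - 2x and x^2 P_2(x) = q(x) = 3x^2 + 2x - 3 are polynomials, hence analytic at x = 0.
p(0) = 3,  q(0) = -3.
Indicial equation: r(r-1) + p(0) r + q(0) = 0, i.e. r^2 + (p(0) - 1) r + q(0) = 0, i.e. r^2 + 2 r - 3 = 0.
Discriminant: (2)^2 - 4(-3) = 16, so r = (-2 ± 4)/2.
Solving: r_1 = 1, r_2 = -3.

indicial: r^2 + 2 r - 3 = 0; roots r_1 = 1, r_2 = -3


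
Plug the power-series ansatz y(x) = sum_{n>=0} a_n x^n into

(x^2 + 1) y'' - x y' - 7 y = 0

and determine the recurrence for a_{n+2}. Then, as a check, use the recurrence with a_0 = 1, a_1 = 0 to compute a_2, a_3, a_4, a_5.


Substitute y = sum_n a_n x^n.
(1 + 1 x^2) y'' contributes (n+2)(n+1) a_{n+2} + n(n-1) a_n at x^n.
-x y'(x) contributes -n a_n at x^n.
-7 y(x) contributes -7 a_n at x^n.
Matching x^n: (n+2)(n+1) a_{n+2} + (n(n-1) - n - 7) a_n = 0.
Thus a_{n+2} = (-n(n-1) + n + 7) / ((n+1)(n+2)) * a_n.

Check with a_0 = 1, a_1 = 0 (apply the recurrence for n = 0, 1, 2, 3): a_0 = 1, a_1 = 0, a_2 = 7/2, a_3 = 0, a_4 = 49/24, a_5 = 0.

a_(n+2) = (-n(n-1) + n + 7) / ((n+1)(n+2)) * a_n; check: a_0 = 1, a_1 = 0, a_2 = 7/2, a_3 = 0, a_4 = 49/24, a_5 = 0


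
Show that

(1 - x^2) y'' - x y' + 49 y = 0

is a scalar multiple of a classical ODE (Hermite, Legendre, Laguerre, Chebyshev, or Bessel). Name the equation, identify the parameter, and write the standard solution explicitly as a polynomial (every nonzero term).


The equation is already in a standard form:  (1 - x^2) y'' - x y' + 49 y = 0.
This matches the Chebyshev equation (1 - x^2) y'' - x y' + n^2 y = 0 (note the -x y' term, not -2x y') with n^2 = 49, so n = 7; the polynomial solution is T_7(x).
With y = sum_k a_k x^k, matching x^k gives (k+2)(k+1) a_{k+2} = (k^2 - n^2) a_k = (k - 7)(k + 7) a_k. The right side vanishes at k = 7, so the series with the parity of 7 terminates at degree 7.
Standard normalization: leading coefficient of T_n is 2^(n-1), so a_7 = 2^6 = 64. Work downward with a_k = (k+1)(k+2) a_{k+2} / ((k - 7)(k + 7)):
  a_5 = (6)(7)(64) / ((5 - 7)(5 + 7)) = 2688/(-24) = -112
  a_3 = (4)(5)(-112) / ((3 - 7)(3 + 7)) = -2240/(-40) = 56
  a_1 = (2)(3)(56) / ((1 - 7)(1 + 7)) = 336/(-48) = -7
Hence T_7(x) = 64 x^7 - 112 x^5 + 56 x^3 - 7 x.

T_7(x); series = 64 x^7 - 112 x^5 + 56 x^3 - 7 x


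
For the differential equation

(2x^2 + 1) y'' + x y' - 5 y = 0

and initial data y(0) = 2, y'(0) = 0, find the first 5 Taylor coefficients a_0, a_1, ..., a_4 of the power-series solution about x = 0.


Ansatz: y(x) = sum_{n>=0} a_n x^n, so y'(x) = sum_{n>=1} n a_n x^(n-1) and y''(x) = sum_{n>=2} n(n-1) a_n x^(n-2).
Substitute into P(x) y'' + Q(x) y' + R(x) y = 0 with P(x) = 2x^2 + 1, Q(x) = x, R(x) = -5, and match powers of x.
Initial conditions: a_0 = 2, a_1 = 0.
Setting the coefficient of each power of x to zero and solving order by order (substituting the coefficients already found):
  x^0: 2 a_2 - 5 a_0 = 0  ->  2 a_2 = 5 a_0 = 10  ->  a_2 = 5
  x^1: 6 a_3 - 4 a_1 = 0  ->  6 a_3 = 4 a_1 = 0  ->  a_3 = 0
  x^2: 12 a_4 + a_2 = 0  ->  12 a_4 = -a_2 = -5  ->  a_4 = -5/12
Truncated series: y(x) = 2 + 5 x^2 - (5/12) x^4 + O(x^5).

a_0 = 2; a_1 = 0; a_2 = 5; a_3 = 0; a_4 = -5/12


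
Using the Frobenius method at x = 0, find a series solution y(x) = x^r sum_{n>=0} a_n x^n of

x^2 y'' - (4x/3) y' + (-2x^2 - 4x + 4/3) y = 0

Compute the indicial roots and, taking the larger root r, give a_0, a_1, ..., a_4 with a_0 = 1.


Write in Frobenius form y'' + (p(x)/x) y' + (q(x)/x^2) y = 0:
  p(x) = -4/3,  q(x) = -2x^2 - 4x + 4/3.
Indicial equation: r(r-1) + (-4/3) r + (4/3) = 0 -> roots r_1 = 4/3, r_2 = 1.
Take r = r_1 = 4/3. Let y(x) = x^r sum_{n>=0} a_n x^n with a_0 = 1.
Substitute y = x^r sum a_n x^n and match x^{r+n}. The recurrence is
  D(n) a_n - 4 a_{n-1} - 2 a_{n-2} = 0,  where D(n) = (r+n)(r+n-1) + (-4/3)(r+n) + (4/3).
  a_n = [4 a_{n-1} + 2 a_{n-2}] / D(n).
Since the indicial polynomial factors as (r - r_1)(r - r_2), D(n) = (r_1 + n - r_1)(r_1 + n - r_2) = n(n + 1/3).
Evaluating step by step (a_0 = 1):
  n = 1: D(1) = 1(1 + 1/3) = 4/3; numerator = 4(1) = 4; a_1 = (4)/(4/3) = 3
  n = 2: D(2) = 2(2 + 1/3) = 14/3; numerator = 4(3) + 2(1) = 14; a_2 = (14)/(14/3) = 3
  n = 3: D(3) = 3(3 + 1/3) = 10; numerator = 4(3) + 2(3) = 18; a_3 = (18)/(10) = 9/5
  n = 4: D(4) = 4(4 + 1/3) = 52/3; numerator = 4(9/5) + 2(3) = 66/5; a_4 = (66/5)/(52/3) = 99/130

r = 4/3; a_0 = 1; a_1 = 3; a_2 = 3; a_3 = 9/5; a_4 = 99/130


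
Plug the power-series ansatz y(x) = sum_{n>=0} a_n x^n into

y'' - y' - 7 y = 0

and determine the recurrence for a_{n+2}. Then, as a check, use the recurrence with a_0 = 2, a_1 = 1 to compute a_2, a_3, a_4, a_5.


Substitute y = sum_n a_n x^n.
y''(x) has coefficient (n+2)(n+1) a_{n+2} at x^n;
-y'(x) has coefficient -(n+1) a_{n+1} at x^n;
-7 y(x) has coefficient -7 a_n at x^n.
Matching x^n: (n+2)(n+1) a_{n+2} - (n+1) a_{n+1} - 7 a_n = 0.
Thus a_{n+2} = [(n+1) a_{n+1} + 7 a_n] / ((n+1)(n+2)).

Check with a_0 = 2, a_1 = 1 (apply the recurrence for n = 0, 1, 2, 3): a_0 = 2, a_1 = 1, a_2 = 15/2, a_3 = 11/3, a_4 = 127/24, a_5 = 281/120.

a_(n+2) = [(n+1) a_(n+1) + 7 a_n] / ((n+1)(n+2)); check: a_0 = 2, a_1 = 1, a_2 = 15/2, a_3 = 11/3, a_4 = 127/24, a_5 = 281/120


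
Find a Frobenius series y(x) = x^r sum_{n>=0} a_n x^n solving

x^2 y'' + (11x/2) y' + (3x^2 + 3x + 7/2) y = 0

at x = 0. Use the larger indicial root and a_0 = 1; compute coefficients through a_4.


Write in Frobenius form y'' + (p(x)/x) y' + (q(x)/x^2) y = 0:
  p(x) = 11/2,  q(x) = 3x^2 + 3x + 7/2.
Indicial equation: r(r-1) + (11/2) r + (7/2) = 0 -> roots r_1 = -1, r_2 = -7/2.
Take r = r_1 = -1. Let y(x) = x^r sum_{n>=0} a_n x^n with a_0 = 1.
Substitute y = x^r sum a_n x^n and match x^{r+n}. The recurrence is
  D(n) a_n + 3 a_{n-1} + 3 a_{n-2} = 0,  where D(n) = (r+n)(r+n-1) + (11/2)(r+n) + (7/2).
  a_n = [-3 a_{n-1} - 3 a_{n-2}] / D(n).
Since the indicial polynomial factors as (r - r_1)(r - r_2), D(n) = (r_1 + n - r_1)(r_1 + n - r_2) = n(n + 5/2).
Evaluating step by step (a_0 = 1):
  n = 1: D(1) = 1(1 + 5/2) = 7/2; numerator = -3(1) = -3; a_1 = (-3)/(7/2) = -6/7
  n = 2: D(2) = 2(2 + 5/2) = 9; numerator = -3(-6/7) - 3(1) = -3/7; a_2 = (-3/7)/(9) = -1/21
  n = 3: D(3) = 3(3 + 5/2) = 33/2; numerator = -3(-1/21) - 3(-6/7) = 19/7; a_3 = (19/7)/(33/2) = 38/231
  n = 4: D(4) = 4(4 + 5/2) = 26; numerator = -3(38/231) - 3(-1/21) = -27/77; a_4 = (-27/77)/(26) = -27/2002

r = -1; a_0 = 1; a_1 = -6/7; a_2 = -1/21; a_3 = 38/231; a_4 = -27/2002


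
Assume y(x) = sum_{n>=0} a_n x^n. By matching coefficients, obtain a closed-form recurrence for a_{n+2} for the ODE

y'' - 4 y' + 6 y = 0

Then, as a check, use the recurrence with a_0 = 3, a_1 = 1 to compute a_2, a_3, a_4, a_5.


Substitute y = sum_n a_n x^n.
y''(x) has coefficient (n+2)(n+1) a_{n+2} at x^n;
-4 y'(x) has coefficient -4 (n+1) a_{n+1} at x^n;
6 y(x) has coefficient 6 a_n at x^n.
Matching x^n: (n+2)(n+1) a_{n+2} - 4 (n+1) a_{n+1} + 6 a_n = 0.
Thus a_{n+2} = [4 (n+1) a_{n+1} - 6 a_n] / ((n+1)(n+2)).

Check with a_0 = 3, a_1 = 1 (apply the recurrence for n = 0, 1, 2, 3): a_0 = 3, a_1 = 1, a_2 = -7, a_3 = -31/3, a_4 = -41/6, a_5 = -71/30.

a_(n+2) = [4 (n+1) a_(n+1) - 6 a_n] / ((n+1)(n+2)); check: a_0 = 3, a_1 = 1, a_2 = -7, a_3 = -31/3, a_4 = -41/6, a_5 = -71/30


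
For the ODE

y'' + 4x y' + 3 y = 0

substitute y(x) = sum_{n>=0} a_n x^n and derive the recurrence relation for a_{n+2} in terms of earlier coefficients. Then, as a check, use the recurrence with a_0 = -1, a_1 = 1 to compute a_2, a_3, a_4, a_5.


Substitute y = sum_n a_n x^n.
y''(x) has coefficient (n+2)(n+1) a_{n+2} at x^n;
4 x y'(x) has coefficient 4 n a_n at x^n (shift);
3 y(x) has coefficient 3 a_n at x^n.
Matching x^n: (n+2)(n+1) a_{n+2} + (4n + 3) a_n = 0.
Thus a_{n+2} = (-4n - 3) / ((n+1)(n+2)) * a_n.

Check with a_0 = -1, a_1 = 1 (apply the recurrence for n = 0, 1, 2, 3): a_0 = -1, a_1 = 1, a_2 = 3/2, a_3 = -7/6, a_4 = -11/8, a_5 = 7/8.

a_(n+2) = (-4n - 3) / ((n+1)(n+2)) * a_n; check: a_0 = -1, a_1 = 1, a_2 = 3/2, a_3 = -7/6, a_4 = -11/8, a_5 = 7/8


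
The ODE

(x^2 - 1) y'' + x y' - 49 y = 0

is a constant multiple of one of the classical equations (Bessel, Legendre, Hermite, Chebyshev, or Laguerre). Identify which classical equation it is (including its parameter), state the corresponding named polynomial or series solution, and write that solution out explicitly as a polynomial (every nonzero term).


All three coefficients share the factor -1; dividing through by -1 gives  (1 - x^2) y'' - x y' + 49 y = 0.
This matches the Chebyshev equation (1 - x^2) y'' - x y' + n^2 y = 0 (note the -x y' term, not -2x y') with n^2 = 49, so n = 7; the polynomial solution is T_7(x).
With y = sum_k a_k x^k, matching x^k gives (k+2)(k+1) a_{k+2} = (k^2 - n^2) a_k = (k - 7)(k + 7) a_k. The right side vanishes at k = 7, so the series with the parity of 7 terminates at degree 7.
Standard normalization: leading coefficient of T_n is 2^(n-1), so a_7 = 2^6 = 64. Work downward with a_k = (k+1)(k+2) a_{k+2} / ((k - 7)(k + 7)):
  a_5 = (6)(7)(64) / ((5 - 7)(5 + 7)) = 2688/(-24) = -112
  a_3 = (4)(5)(-112) / ((3 - 7)(3 + 7)) = -2240/(-40) = 56
  a_1 = (2)(3)(56) / ((1 - 7)(1 + 7)) = 336/(-48) = -7
Hence T_7(x) = 64 x^7 - 112 x^5 + 56 x^3 - 7 x.

T_7(x); series = 64 x^7 - 112 x^5 + 56 x^3 - 7 x


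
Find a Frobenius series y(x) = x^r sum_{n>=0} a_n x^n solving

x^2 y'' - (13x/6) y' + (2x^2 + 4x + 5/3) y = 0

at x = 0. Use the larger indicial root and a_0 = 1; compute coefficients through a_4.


Write in Frobenius form y'' + (p(x)/x) y' + (q(x)/x^2) y = 0:
  p(x) = -13/6,  q(x) = 2x^2 + 4x + 5/3.
Indicial equation: r(r-1) + (-13/6) r + (5/3) = 0 -> roots r_1 = 5/2, r_2 = 2/3.
Take r = r_1 = 5/2. Let y(x) = x^r sum_{n>=0} a_n x^n with a_0 = 1.
Substitute y = x^r sum a_n x^n and match x^{r+n}. The recurrence is
  D(n) a_n + 4 a_{n-1} + 2 a_{n-2} = 0,  where D(n) = (r+n)(r+n-1) + (-13/6)(r+n) + (5/3).
  a_n = [-4 a_{n-1} - 2 a_{n-2}] / D(n).
Since the indicial polynomial factors as (r - r_1)(r - r_2), D(n) = (r_1 + n - r_1)(r_1 + n - r_2) = n(n + 11/6).
Evaluating step by step (a_0 = 1):
  n = 1: D(1) = 1(1 + 11/6) = 17/6; numerator = -4(1) = -4; a_1 = (-4)/(17/6) = -24/17
  n = 2: D(2) = 2(2 + 11/6) = 23/3; numerator = -4(-24/17) - 2(1) = 62/17; a_2 = (62/17)/(23/3) = 186/391
  n = 3: D(3) = 3(3 + 11/6) = 29/2; numerator = -4(186/391) - 2(-24/17) = 360/391; a_3 = (360/391)/(29/2) = 720/11339
  n = 4: D(4) = 4(4 + 11/6) = 70/3; numerator = -4(720/11339) - 2(186/391) = -804/667; a_4 = (-804/667)/(70/3) = -1206/23345

r = 5/2; a_0 = 1; a_1 = -24/17; a_2 = 186/391; a_3 = 720/11339; a_4 = -1206/23345


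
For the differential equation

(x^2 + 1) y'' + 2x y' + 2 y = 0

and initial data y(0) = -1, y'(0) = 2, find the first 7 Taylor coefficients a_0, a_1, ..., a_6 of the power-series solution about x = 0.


Ansatz: y(x) = sum_{n>=0} a_n x^n, so y'(x) = sum_{n>=1} n a_n x^(n-1) and y''(x) = sum_{n>=2} n(n-1) a_n x^(n-2).
Substitute into P(x) y'' + Q(x) y' + R(x) y = 0 with P(x) = x^2 + 1, Q(x) = 2x, R(x) = 2, and match powers of x.
Initial conditions: a_0 = -1, a_1 = 2.
Setting the coefficient of each power of x to zero and solving order by order (substituting the coefficients already found):
  x^0: 2 a_2 + 2 a_0 = 0  ->  2 a_2 = -2 a_0 = 2  ->  a_2 = 1
  x^1: 6 a_3 + 4 a_1 = 0  ->  6 a_3 = -4 a_1 = -8  ->  a_3 = -4/3
  x^2: 12 a_4 + 8 a_2 = 0  ->  12 a_4 = -8 a_2 = -8  ->  a_4 = -2/3
  x^3: 20 a_5 + 14 a_3 = 0  ->  20 a_5 = -14 a_3 = 56/3  ->  a_5 = 14/15
  x^4: 30 a_6 + 22 a_4 = 0  ->  30 a_6 = -22 a_4 = 44/3  ->  a_6 = 22/45
Truncated series: y(x) = -1 + 2 x + x^2 - (4/3) x^3 - (2/3) x^4 + (14/15) x^5 + (22/45) x^6 + O(x^7).

a_0 = -1; a_1 = 2; a_2 = 1; a_3 = -4/3; a_4 = -2/3; a_5 = 14/15; a_6 = 22/45


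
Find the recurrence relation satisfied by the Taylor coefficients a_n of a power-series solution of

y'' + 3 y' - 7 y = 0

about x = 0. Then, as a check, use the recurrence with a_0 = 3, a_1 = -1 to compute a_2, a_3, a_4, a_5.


Substitute y = sum_n a_n x^n.
y''(x) has coefficient (n+2)(n+1) a_{n+2} at x^n;
3 y'(x) has coefficient 3 (n+1) a_{n+1} at x^n;
-7 y(x) has coefficient -7 a_n at x^n.
Matching x^n: (n+2)(n+1) a_{n+2} + 3 (n+1) a_{n+1} - 7 a_n = 0.
Thus a_{n+2} = [-3 (n+1) a_{n+1} + 7 a_n] / ((n+1)(n+2)).

Check with a_0 = 3, a_1 = -1 (apply the recurrence for n = 0, 1, 2, 3): a_0 = 3, a_1 = -1, a_2 = 12, a_3 = -79/6, a_4 = 135/8, a_5 = -221/15.

a_(n+2) = [-3 (n+1) a_(n+1) + 7 a_n] / ((n+1)(n+2)); check: a_0 = 3, a_1 = -1, a_2 = 12, a_3 = -79/6, a_4 = 135/8, a_5 = -221/15


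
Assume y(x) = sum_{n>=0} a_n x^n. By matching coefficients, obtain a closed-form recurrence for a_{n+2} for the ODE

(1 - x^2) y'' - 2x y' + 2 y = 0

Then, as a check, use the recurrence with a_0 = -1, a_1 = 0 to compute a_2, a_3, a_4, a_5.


Substitute y = sum_n a_n x^n.
(1 - 1 x^2) y'' contributes (n+2)(n+1) a_{n+2} - n(n-1) a_n at x^n.
-2 x y'(x) contributes -2 n a_n at x^n.
2 y(x) contributes 2 a_n at x^n.
Matching x^n: (n+2)(n+1) a_{n+2} + (-n(n-1) - 2 n + 2) a_n = 0.
Thus a_{n+2} = (n(n-1) + 2 n - 2) / ((n+1)(n+2)) * a_n.

Check with a_0 = -1, a_1 = 0 (apply the recurrence for n = 0, 1, 2, 3): a_0 = -1, a_1 = 0, a_2 = 1, a_3 = 0, a_4 = 1/3, a_5 = 0.

a_(n+2) = (n(n-1) + 2 n - 2) / ((n+1)(n+2)) * a_n; check: a_0 = -1, a_1 = 0, a_2 = 1, a_3 = 0, a_4 = 1/3, a_5 = 0


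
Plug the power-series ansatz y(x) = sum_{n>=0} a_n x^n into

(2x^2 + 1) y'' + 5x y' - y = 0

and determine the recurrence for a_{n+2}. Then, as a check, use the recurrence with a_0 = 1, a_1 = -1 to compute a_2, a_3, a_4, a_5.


Substitute y = sum_n a_n x^n.
(1 + 2 x^2) y'' contributes (n+2)(n+1) a_{n+2} + 2 n(n-1) a_n at x^n.
5 x y'(x) contributes 5 n a_n at x^n.
-y(x) contributes -1 a_n at x^n.
Matching x^n: (n+2)(n+1) a_{n+2} + (2 n(n-1) + 5 n - 1) a_n = 0.
Thus a_{n+2} = (-2 n(n-1) - 5 n + 1) / ((n+1)(n+2)) * a_n.

Check with a_0 = 1, a_1 = -1 (apply the recurrence for n = 0, 1, 2, 3): a_0 = 1, a_1 = -1, a_2 = 1/2, a_3 = 2/3, a_4 = -13/24, a_5 = -13/15.

a_(n+2) = (-2 n(n-1) - 5 n + 1) / ((n+1)(n+2)) * a_n; check: a_0 = 1, a_1 = -1, a_2 = 1/2, a_3 = 2/3, a_4 = -13/24, a_5 = -13/15


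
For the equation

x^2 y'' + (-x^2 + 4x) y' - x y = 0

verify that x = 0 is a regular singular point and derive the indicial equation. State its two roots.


Divide by x^2 to reach normal form y'' + P_1(x) y' + P_2(x) y = 0 with P_1(x) = -1 + 4/x and P_2(x) = -1/x.
x = 0 is a singular point because the y'-coefficient -1 + 4/x has a pole at x = 0 and the y-coefficient -1/x has a pole at x = 0.
It is a regular singular point because x P_1(x) = p(x) = 4 - x and x^2 P_2(x) = q(x) = -x are polynomials, hence analytic at x = 0.
p(0) = 4,  q(0) = 0.
Indicial equation: r(r-1) + p(0) r + q(0) = 0, i.e. r^2 + (p(0) - 1) r + q(0) = 0, i.e. r^2 + 3 r = 0.
Discriminant: (3)^2 - 4(0) = 9, so r = (-3 ± 3)/2.
Solving: r_1 = 0, r_2 = -3.

indicial: r^2 + 3 r = 0; roots r_1 = 0, r_2 = -3


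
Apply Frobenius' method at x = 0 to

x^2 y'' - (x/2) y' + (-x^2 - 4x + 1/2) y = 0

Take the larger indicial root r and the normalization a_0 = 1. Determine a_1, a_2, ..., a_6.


Write in Frobenius form y'' + (p(x)/x) y' + (q(x)/x^2) y = 0:
  p(x) = -1/2,  q(x) = -x^2 - 4x + 1/2.
Indicial equation: r(r-1) + (-1/2) r + (1/2) = 0 -> roots r_1 = 1, r_2 = 1/2.
Take r = r_1 = 1. Let y(x) = x^r sum_{n>=0} a_n x^n with a_0 = 1.
Substitute y = x^r sum a_n x^n and match x^{r+n}. The recurrence is
  D(n) a_n - 4 a_{n-1} - 1 a_{n-2} = 0,  where D(n) = (r+n)(r+n-1) + (-1/2)(r+n) + (1/2).
  a_n = [4 a_{n-1} + 1 a_{n-2}] / D(n).
Since the indicial polynomial factors as (r - r_1)(r - r_2), D(n) = (r_1 + n - r_1)(r_1 + n - r_2) = n(n + 1/2).
Evaluating step by step (a_0 = 1):
  n = 1: D(1) = 1(1 + 1/2) = 3/2; numerator = 4(1) = 4; a_1 = (4)/(3/2) = 8/3
  n = 2: D(2) = 2(2 + 1/2) = 5; numerator = 4(8/3) + 1(1) = 35/3; a_2 = (35/3)/(5) = 7/3
  n = 3: D(3) = 3(3 + 1/2) = 21/2; numerator = 4(7/3) + 1(8/3) = 12; a_3 = (12)/(21/2) = 8/7
  n = 4: D(4) = 4(4 + 1/2) = 18; numerator = 4(8/7) + 1(7/3) = 145/21; a_4 = (145/21)/(18) = 145/378
  n = 5: D(5) = 5(5 + 1/2) = 55/2; numerator = 4(145/378) + 1(8/7) = 506/189; a_5 = (506/189)/(55/2) = 92/945
  n = 6: D(6) = 6(6 + 1/2) = 39; numerator = 4(92/945) + 1(145/378) = 487/630; a_6 = (487/630)/(39) = 487/24570

r = 1; a_0 = 1; a_1 = 8/3; a_2 = 7/3; a_3 = 8/7; a_4 = 145/378; a_5 = 92/945; a_6 = 487/24570


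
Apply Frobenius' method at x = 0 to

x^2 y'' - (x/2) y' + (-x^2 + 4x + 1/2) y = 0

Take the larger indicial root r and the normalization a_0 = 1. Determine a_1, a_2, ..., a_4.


Write in Frobenius form y'' + (p(x)/x) y' + (q(x)/x^2) y = 0:
  p(x) = -1/2,  q(x) = -x^2 + 4x + 1/2.
Indicial equation: r(r-1) + (-1/2) r + (1/2) = 0 -> roots r_1 = 1, r_2 = 1/2.
Take r = r_1 = 1. Let y(x) = x^r sum_{n>=0} a_n x^n with a_0 = 1.
Substitute y = x^r sum a_n x^n and match x^{r+n}. The recurrence is
  D(n) a_n + 4 a_{n-1} - 1 a_{n-2} = 0,  where D(n) = (r+n)(r+n-1) + (-1/2)(r+n) + (1/2).
  a_n = [-4 a_{n-1} + 1 a_{n-2}] / D(n).
Since the indicial polynomial factors as (r - r_1)(r - r_2), D(n) = (r_1 + n - r_1)(r_1 + n - r_2) = n(n + 1/2).
Evaluating step by step (a_0 = 1):
  n = 1: D(1) = 1(1 + 1/2) = 3/2; numerator = -4(1) = -4; a_1 = (-4)/(3/2) = -8/3
  n = 2: D(2) = 2(2 + 1/2) = 5; numerator = -4(-8/3) + 1(1) = 35/3; a_2 = (35/3)/(5) = 7/3
  n = 3: D(3) = 3(3 + 1/2) = 21/2; numerator = -4(7/3) + 1(-8/3) = -12; a_3 = (-12)/(21/2) = -8/7
  n = 4: D(4) = 4(4 + 1/2) = 18; numerator = -4(-8/7) + 1(7/3) = 145/21; a_4 = (145/21)/(18) = 145/378

r = 1; a_0 = 1; a_1 = -8/3; a_2 = 7/3; a_3 = -8/7; a_4 = 145/378


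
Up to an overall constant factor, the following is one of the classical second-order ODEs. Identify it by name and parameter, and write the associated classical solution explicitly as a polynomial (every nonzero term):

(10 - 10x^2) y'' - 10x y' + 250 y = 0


All three coefficients share the factor 10; dividing through by 10 gives  (1 - x^2) y'' - x y' + 25 y = 0.
This matches the Chebyshev equation (1 - x^2) y'' - x y' + n^2 y = 0 (note the -x y' term, not -2x y') with n^2 = 25, so n = 5; the polynomial solution is T_5(x).
With y = sum_k a_k x^k, matching x^k gives (k+2)(k+1) a_{k+2} = (k^2 - n^2) a_k = (k - 5)(k + 5) a_k. The right side vanishes at k = 5, so the series with the parity of 5 terminates at degree 5.
Standard normalization: leading coefficient of T_n is 2^(n-1), so a_5 = 2^4 = 16. Work downward with a_k = (k+1)(k+2) a_{k+2} / ((k - 5)(k + 5)):
  a_3 = (4)(5)(16) / ((3 - 5)(3 + 5)) = 320/(-16) = -20
  a_1 = (2)(3)(-20) / ((1 - 5)(1 + 5)) = -120/(-24) = 5
Hence T_5(x) = 16 x^5 - 20 x^3 + 5 x.

T_5(x); series = 16 x^5 - 20 x^3 + 5 x


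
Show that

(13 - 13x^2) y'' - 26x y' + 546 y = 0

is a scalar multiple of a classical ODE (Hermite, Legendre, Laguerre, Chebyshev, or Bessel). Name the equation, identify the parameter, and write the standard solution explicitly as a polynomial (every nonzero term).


All three coefficients share the factor 13; dividing through by 13 gives  (1 - x^2) y'' - 2x y' + 42 y = 0.
This matches the Legendre equation (1 - x^2) y'' - 2x y' + n(n+1) y = 0 (note the -2x y' term) with n(n+1) = 42, so n = 6; the polynomial solution is P_6(x).
With y = sum_k a_k x^k, matching x^k gives (k+2)(k+1) a_{k+2} = [k(k+1) - n(n+1)] a_k = (k - 6)(k + 7) a_k. The right side vanishes at k = 6, so the series with the parity of 6 terminates at degree 6.
Standard normalization (P_n(1) = 1): leading coefficient (2n)!/(2^n (n!)^2) = 479001600/(64*518400) = 231/16, so a_6 = 231/16. Work downward with a_k = (k+1)(k+2) a_{k+2} / ((k - 6)(k + 7)):
  a_4 = (5)(6)(231/16) / ((4 - 6)(4 + 7)) = (3465/8)/(-22) = -315/16
  a_2 = (3)(4)(-315/16) / ((2 - 6)(2 + 7)) = (-945/4)/(-36) = 105/16
  a_0 = (1)(2)(105/16) / ((0 - 6)(0 + 7)) = (105/8)/(-42) = -5/16
Hence P_6(x) = 231 x^6/16 - 315 x^4/16 + 105 x^2/16 - 5/16.

P_6(x); series = 231 x^6/16 - 315 x^4/16 + 105 x^2/16 - 5/16


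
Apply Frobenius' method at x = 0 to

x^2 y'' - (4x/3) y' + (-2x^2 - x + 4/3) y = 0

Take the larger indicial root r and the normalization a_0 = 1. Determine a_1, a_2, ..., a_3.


Write in Frobenius form y'' + (p(x)/x) y' + (q(x)/x^2) y = 0:
  p(x) = -4/3,  q(x) = -2x^2 - x + 4/3.
Indicial equation: r(r-1) + (-4/3) r + (4/3) = 0 -> roots r_1 = 4/3, r_2 = 1.
Take r = r_1 = 4/3. Let y(x) = x^r sum_{n>=0} a_n x^n with a_0 = 1.
Substitute y = x^r sum a_n x^n and match x^{r+n}. The recurrence is
  D(n) a_n - 1 a_{n-1} - 2 a_{n-2} = 0,  where D(n) = (r+n)(r+n-1) + (-4/3)(r+n) + (4/3).
  a_n = [1 a_{n-1} + 2 a_{n-2}] / D(n).
Since the indicial polynomial factors as (r - r_1)(r - r_2), D(n) = (r_1 + n - r_1)(r_1 + n - r_2) = n(n + 1/3).
Evaluating step by step (a_0 = 1):
  n = 1: D(1) = 1(1 + 1/3) = 4/3; numerator = 1(1) = 1; a_1 = (1)/(4/3) = 3/4
  n = 2: D(2) = 2(2 + 1/3) = 14/3; numerator = 1(3/4) + 2(1) = 11/4; a_2 = (11/4)/(14/3) = 33/56
  n = 3: D(3) = 3(3 + 1/3) = 10; numerator = 1(33/56) + 2(3/4) = 117/56; a_3 = (117/56)/(10) = 117/560

r = 4/3; a_0 = 1; a_1 = 3/4; a_2 = 33/56; a_3 = 117/560


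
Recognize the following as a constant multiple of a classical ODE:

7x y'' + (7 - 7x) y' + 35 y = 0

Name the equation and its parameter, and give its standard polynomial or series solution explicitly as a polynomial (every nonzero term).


All three coefficients share the factor 7; dividing through by 7 gives  x y'' + (1 - x) y' + 5 y = 0.
This matches the Laguerre equation x y'' + (1 - x) y' + n y = 0 with n = 5; the polynomial solution is L_5(x).
With y = sum_k a_k x^k, matching x^k gives (k+1)k a_{k+1} + (k+1) a_{k+1} - k a_k + n a_k = 0, i.e. (k+1)^2 a_{k+1} = (k - n) a_k = (k - 5) a_k. The right side vanishes at k = 5, so the series terminates at degree 5.
Standard normalization L_n(0) = 1 gives a_0 = 1. Work upward with a_{k+1} = (k - 5) a_k / (k+1)^2:
  a_1 = (0 - 5)(1) / 1^2 = -5/1 = -5
  a_2 = (1 - 5)(-5) / 2^2 = 20/4 = 5
  a_3 = (2 - 5)(5) / 3^2 = -15/9 = -5/3
  a_4 = (3 - 5)(-5/3) / 4^2 = (10/3)/16 = 5/24
  a_5 = (4 - 5)(5/24) / 5^2 = (-5/24)/25 = -1/120
Hence L_5(x) = -x^5/120 + 5 x^4/24 - 5 x^3/3 + 5 x^2 - 5 x + 1.

L_5(x); series = -x^5/120 + 5 x^4/24 - 5 x^3/3 + 5 x^2 - 5 x + 1


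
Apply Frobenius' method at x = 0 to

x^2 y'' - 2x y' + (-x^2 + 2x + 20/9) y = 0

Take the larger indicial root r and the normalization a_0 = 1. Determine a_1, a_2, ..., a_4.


Write in Frobenius form y'' + (p(x)/x) y' + (q(x)/x^2) y = 0:
  p(x) = -2,  q(x) = -x^2 + 2x + 20/9.
Indicial equation: r(r-1) + (-2) r + (20/9) = 0 -> roots r_1 = 5/3, r_2 = 4/3.
Take r = r_1 = 5/3. Let y(x) = x^r sum_{n>=0} a_n x^n with a_0 = 1.
Substitute y = x^r sum a_n x^n and match x^{r+n}. The recurrence is
  D(n) a_n + 2 a_{n-1} - 1 a_{n-2} = 0,  where D(n) = (r+n)(r+n-1) + (-2)(r+n) + (20/9).
  a_n = [-2 a_{n-1} + 1 a_{n-2}] / D(n).
Since the indicial polynomial factors as (r - r_1)(r - r_2), D(n) = (r_1 + n - r_1)(r_1 + n - r_2) = n(n + 1/3).
Evaluating step by step (a_0 = 1):
  n = 1: D(1) = 1(1 + 1/3) = 4/3; numerator = -2(1) = -2; a_1 = (-2)/(4/3) = -3/2
  n = 2: D(2) = 2(2 + 1/3) = 14/3; numerator = -2(-3/2) + 1(1) = 4; a_2 = (4)/(14/3) = 6/7
  n = 3: D(3) = 3(3 + 1/3) = 10; numerator = -2(6/7) + 1(-3/2) = -45/14; a_3 = (-45/14)/(10) = -9/28
  n = 4: D(4) = 4(4 + 1/3) = 52/3; numerator = -2(-9/28) + 1(6/7) = 3/2; a_4 = (3/2)/(52/3) = 9/104

r = 5/3; a_0 = 1; a_1 = -3/2; a_2 = 6/7; a_3 = -9/28; a_4 = 9/104


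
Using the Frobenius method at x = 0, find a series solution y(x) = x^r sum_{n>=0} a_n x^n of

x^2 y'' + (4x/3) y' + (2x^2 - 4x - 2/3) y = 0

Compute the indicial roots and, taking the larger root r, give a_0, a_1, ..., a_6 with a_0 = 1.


Write in Frobenius form y'' + (p(x)/x) y' + (q(x)/x^2) y = 0:
  p(x) = 4/3,  q(x) = 2x^2 - 4x - 2/3.
Indicial equation: r(r-1) + (4/3) r + (-2/3) = 0 -> roots r_1 = 2/3, r_2 = -1.
Take r = r_1 = 2/3. Let y(x) = x^r sum_{n>=0} a_n x^n with a_0 = 1.
Substitute y = x^r sum a_n x^n and match x^{r+n}. The recurrence is
  D(n) a_n - 4 a_{n-1} + 2 a_{n-2} = 0,  where D(n) = (r+n)(r+n-1) + (4/3)(r+n) + (-2/3).
  a_n = [4 a_{n-1} - 2 a_{n-2}] / D(n).
Since the indicial polynomial factors as (r - r_1)(r - r_2), D(n) = (r_1 + n - r_1)(r_1 + n - r_2) = n(n + 5/3).
Evaluating step by step (a_0 = 1):
  n = 1: D(1) = 1(1 + 5/3) = 8/3; numerator = 4(1) = 4; a_1 = (4)/(8/3) = 3/2
  n = 2: D(2) = 2(2 + 5/3) = 22/3; numerator = 4(3/2) - 2(1) = 4; a_2 = (4)/(22/3) = 6/11
  n = 3: D(3) = 3(3 + 5/3) = 14; numerator = 4(6/11) - 2(3/2) = -9/11; a_3 = (-9/11)/(14) = -9/154
  n = 4: D(4) = 4(4 + 5/3) = 68/3; numerator = 4(-9/154) - 2(6/11) = -102/77; a_4 = (-102/77)/(68/3) = -9/154
  n = 5: D(5) = 5(5 + 5/3) = 100/3; numerator = 4(-9/154) - 2(-9/154) = -9/77; a_5 = (-9/77)/(100/3) = -27/7700
  n = 6: D(6) = 6(6 + 5/3) = 46; numerator = 4(-27/7700) - 2(-9/154) = 18/175; a_6 = (18/175)/(46) = 9/4025

r = 2/3; a_0 = 1; a_1 = 3/2; a_2 = 6/11; a_3 = -9/154; a_4 = -9/154; a_5 = -27/7700; a_6 = 9/4025


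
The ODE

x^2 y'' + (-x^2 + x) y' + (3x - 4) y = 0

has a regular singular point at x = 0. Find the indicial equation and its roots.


Divide by x^2 to reach normal form y'' + P_1(x) y' + P_2(x) y = 0 with P_1(x) = -1 + 1/x and P_2(x) = 3/x - 4/x^2.
x = 0 is a singular point because the y'-coefficient -1 + 1/x has a pole at x = 0 and the y-coefficient 3/x - 4/x^2 has a pole at x = 0.
It is a regular singular point because x P_1(x) = p(x) = 1 - x and x^2 P_2(x) = q(x) = 3x - 4 are polynomials, hence analytic at x = 0.
p(0) = 1,  q(0) = -4.
Indicial equation: r(r-1) + p(0) r + q(0) = 0, i.e. r^2 + (p(0) - 1) r + q(0) = 0, i.e. r^2 - 4 = 0.
Discriminant: (0)^2 - 4(-4) = 16, so r = (0 ± 4)/2.
Solving: r_1 = 2, r_2 = -2.

indicial: r^2 - 4 = 0; roots r_1 = 2, r_2 = -2
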